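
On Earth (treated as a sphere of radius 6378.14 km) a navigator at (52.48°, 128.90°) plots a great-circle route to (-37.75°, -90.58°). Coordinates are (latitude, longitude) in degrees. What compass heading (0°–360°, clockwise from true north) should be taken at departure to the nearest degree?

78°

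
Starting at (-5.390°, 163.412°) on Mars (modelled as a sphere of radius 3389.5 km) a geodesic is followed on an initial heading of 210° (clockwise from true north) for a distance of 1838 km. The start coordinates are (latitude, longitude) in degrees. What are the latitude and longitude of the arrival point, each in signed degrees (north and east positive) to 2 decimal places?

-31.70°, 145.76°

Angular distance δ = d/R = 1838/3389.5 = 0.54226 rad; initial bearing θ = 3.6652 rad.
sin φ₂ = sin φ₁ cos δ + cos φ₁ sin δ cos θ = (-0.0939)(0.8565) + (0.9956)(0.5161)(-0.8660) = -0.5254, so φ₂ = -31.70°.
Δλ = atan2(sin θ sin δ cos φ₁, cos δ − sin φ₁ sin φ₂) = atan2(-0.2569, 0.8072) = -17.654°.
λ₂ = 163.412° − 17.654° = 145.76°.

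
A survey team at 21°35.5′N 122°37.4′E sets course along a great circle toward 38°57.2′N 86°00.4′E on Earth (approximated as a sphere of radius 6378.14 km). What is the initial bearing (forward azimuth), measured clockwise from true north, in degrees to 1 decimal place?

307.4°

With φ₁ = 0.3768, φ₂ = 0.6799, Δλ = -0.6391 rad, the forward-azimuth formula gives
θ = atan2( sin Δλ cos φ₂ , cos φ₁ sin φ₂ − sin φ₁ cos φ₂ cos Δλ ) = atan2(-0.4638, 0.3549) = -52.58°.
Adding 360° brings this into [0°, 360°): 307.4°.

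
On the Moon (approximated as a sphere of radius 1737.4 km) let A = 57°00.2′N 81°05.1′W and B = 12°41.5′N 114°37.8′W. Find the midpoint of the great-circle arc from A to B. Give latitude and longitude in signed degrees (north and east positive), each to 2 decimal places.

The central angle between A and B is δ = 0.8930 rad.
With f = 0.5, the slerp weights are sin((1−f)δ)/sin δ = 0.5543 and sin(fδ)/sin δ = 0.5543.
Weighted sum of the unit vectors: (0.5543)·(0.0844,-0.5380,0.8387) + (0.5543)·(-0.4066,-0.8868,0.2197) = (-0.1786, -0.7898, 0.5867).
Converting back: φ = atan2(z, √(x²+y²)) = 35.92°, λ = atan2(y, x) = -102.74°.

35.92°, -102.74°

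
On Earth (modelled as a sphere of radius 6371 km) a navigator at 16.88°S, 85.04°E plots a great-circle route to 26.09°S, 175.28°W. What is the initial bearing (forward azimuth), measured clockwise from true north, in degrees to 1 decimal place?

117.7°

Δλ = 99.680° = 1.7397 rad.
y = sin Δλ · cos φ₂ = (0.9858)(0.8981) = 0.8853
x = cos φ₁ sin φ₂ − sin φ₁ cos φ₂ cos Δλ = (0.9569)(-0.4398) − (-0.2904)(0.8981)(-0.1681) = -0.4647
θ = atan2(y, x) = 117.69°, so the bearing is 117.7°.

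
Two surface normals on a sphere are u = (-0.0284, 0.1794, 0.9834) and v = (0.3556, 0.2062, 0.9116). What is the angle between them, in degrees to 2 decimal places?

22.58°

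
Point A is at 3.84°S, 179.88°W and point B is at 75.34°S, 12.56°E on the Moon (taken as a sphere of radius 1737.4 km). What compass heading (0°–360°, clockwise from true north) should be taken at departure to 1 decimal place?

183.2°

Δλ = -167.560° = -2.9245 rad.
y = sin Δλ · cos φ₂ = (-0.2154)(0.2531) = -0.0545
x = cos φ₁ sin φ₂ − sin φ₁ cos φ₂ cos Δλ = (0.9978)(-0.9674) − (-0.0670)(0.2531)(-0.9765) = -0.9818
θ = atan2(y, x) = -176.82°; adding 360° gives 183.2°.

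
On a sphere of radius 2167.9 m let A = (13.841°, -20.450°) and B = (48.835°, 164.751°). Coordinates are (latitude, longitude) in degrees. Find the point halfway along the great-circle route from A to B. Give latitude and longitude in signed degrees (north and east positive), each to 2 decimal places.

72.07°, -31.16°

Central angle δ = 2.0447 rad. Interpolating on the sphere with fraction f = 0.5:
P = [sin((1−f)δ)·A + sin(fδ)·B] / sin δ = 0.9591·A + 0.9591·B in Cartesian coordinates,
giving P = (0.2635, -0.1593, 0.9514), i.e. latitude 72.07°, longitude -31.16°.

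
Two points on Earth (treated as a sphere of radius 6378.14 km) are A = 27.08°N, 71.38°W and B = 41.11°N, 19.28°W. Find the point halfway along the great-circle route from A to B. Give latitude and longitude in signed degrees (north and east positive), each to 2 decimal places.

The central angle between A and B is δ = 0.7793 rad.
With f = 0.5, the slerp weights are sin((1−f)δ)/sin δ = 0.5405 and sin(fδ)/sin δ = 0.5405.
Weighted sum of the unit vectors: (0.5405)·(0.2843,-0.8438,0.4552) + (0.5405)·(0.7112,-0.2488,0.6575) = (0.5381, -0.5905, 0.6015).
Converting back: φ = atan2(z, √(x²+y²)) = 36.97°, λ = atan2(y, x) = -47.66°.

36.97°, -47.66°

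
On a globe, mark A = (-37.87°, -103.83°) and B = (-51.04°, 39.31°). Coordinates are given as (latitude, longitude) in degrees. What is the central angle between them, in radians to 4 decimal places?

In radians: φ₁ = -0.6610, φ₂ = -0.8908, Δλ = 143.140° = 2.4983 rad.
cos c = sin φ₁ sin φ₂ + cos φ₁ cos φ₂ cos Δλ = (-0.6139)(-0.7776) + (0.7894)(0.6288)(-0.8001) = 0.08020,
so c = arccos(0.08020) = 1.49051 rad.
So the angular separation is 1.4905 rad.

1.4905 rad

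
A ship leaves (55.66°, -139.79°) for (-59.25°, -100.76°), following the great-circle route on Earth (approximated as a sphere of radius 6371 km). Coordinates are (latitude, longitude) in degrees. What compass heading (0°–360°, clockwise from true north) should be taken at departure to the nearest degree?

158°

Δλ = 39.030° = 0.6812 rad.
y = sin Δλ · cos φ₂ = (0.6297)(0.5113) = 0.3220
x = cos φ₁ sin φ₂ − sin φ₁ cos φ₂ cos Δλ = (0.5641)(-0.8594) − (0.8257)(0.5113)(0.7768) = -0.8127
θ = atan2(y, x) = 158.39°, so the bearing is 158°.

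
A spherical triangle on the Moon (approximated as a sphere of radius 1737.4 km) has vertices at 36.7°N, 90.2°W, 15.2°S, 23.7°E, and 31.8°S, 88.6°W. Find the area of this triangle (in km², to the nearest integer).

5125069 km²

Side lengths (central angles): a = 1.7447, b = 1.1958, c = 2.0603 rad; semiperimeter s = 2.5004.
By l'Huilier's theorem, tan(E/4) = √[tan(s/2) tan((s−a)/2) tan((s−b)/2) tan((s−c)/2)], giving spherical excess E = 1.6979 rad.
Area = E·R² = 1.6979 × (1737.4)² ≈ 5125069 km².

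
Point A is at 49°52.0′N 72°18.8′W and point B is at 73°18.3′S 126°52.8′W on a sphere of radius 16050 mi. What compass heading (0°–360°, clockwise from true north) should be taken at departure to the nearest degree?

Δλ = -54.567° = -0.9524 rad.
y = sin Δλ · cos φ₂ = (-0.8148)(0.2873) = -0.2341
x = cos φ₁ sin φ₂ − sin φ₁ cos φ₂ cos Δλ = (0.6446)(-0.9578) − (0.7645)(0.2873)(0.5798) = -0.7447
θ = atan2(y, x) = -162.55°; adding 360° gives 197°.

197°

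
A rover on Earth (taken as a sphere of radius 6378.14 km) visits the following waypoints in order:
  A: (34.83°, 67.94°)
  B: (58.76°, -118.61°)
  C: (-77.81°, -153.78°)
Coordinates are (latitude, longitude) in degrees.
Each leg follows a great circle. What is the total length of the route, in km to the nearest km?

Leg A→B: central angle 1.5054 rad, distance 9601.4 km.
Leg B→C: central angle 2.4131 rad, distance 15391.4 km.
Total: 9601.4 + 15391.4 ≈ 24993 km.

24993 km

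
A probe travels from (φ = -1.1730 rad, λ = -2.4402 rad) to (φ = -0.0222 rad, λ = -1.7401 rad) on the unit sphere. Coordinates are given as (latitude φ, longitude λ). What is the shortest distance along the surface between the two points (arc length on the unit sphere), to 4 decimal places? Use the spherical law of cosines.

Let φ₁ = -1.1730 rad, φ₂ = -0.0222 rad, and Δλ = 0.7001 rad.
cos c = sin φ₁ sin φ₂ + cos φ₁ cos φ₂ cos Δλ = (-0.9219)(-0.0222) + (0.3874)(0.9998)(0.7648) = 0.31666,
so c = arccos(0.31666) = 1.24859 rad.
On the unit sphere the arc length equals the central angle: 1.2486.

1.2486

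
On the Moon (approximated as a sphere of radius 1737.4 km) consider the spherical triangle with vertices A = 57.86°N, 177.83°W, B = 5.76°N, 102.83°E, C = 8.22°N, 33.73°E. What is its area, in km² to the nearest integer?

Side lengths (central angles): a = 1.1965, b = 1.9045, c = 1.3869 rad; semiperimeter s = 2.2439.
By l'Huilier's theorem, tan(E/4) = √[tan(s/2) tan((s−a)/2) tan((s−b)/2) tan((s−c)/2)], giving spherical excess E = 1.1892 rad.
Area = E·R² = 1.1892 × (1737.4)² ≈ 3589738 km².

3589738 km²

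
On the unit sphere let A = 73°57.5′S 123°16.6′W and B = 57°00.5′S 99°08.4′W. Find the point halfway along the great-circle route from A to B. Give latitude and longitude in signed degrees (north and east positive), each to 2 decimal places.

-65.91°, -107.21°

Central angle δ = 0.3380 rad. Interpolating on the sphere with fraction f = 0.5:
P = [sin((1−f)δ)·A + sin(fδ)·B] / sin δ = 0.5072·A + 0.5072·B in Cartesian coordinates,
giving P = (-0.1208, -0.3899, -0.9129), i.e. latitude -65.91°, longitude -107.21°.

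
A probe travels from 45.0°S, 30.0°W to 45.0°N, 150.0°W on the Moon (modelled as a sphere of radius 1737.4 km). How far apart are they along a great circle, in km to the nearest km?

4203 km

In radians: φ₁ = -0.7854, φ₂ = 0.7854, Δλ = -120.000° = -2.0944 rad.
Haversine: a = sin²(Δφ/2) + cos φ₁ cos φ₂ sin²(Δλ/2) = 0.5000 + (0.7071)(0.7071)(0.7500) = 0.87500.
Central angle c = 2·arcsin(√a) = 2.41886 rad.
Distance = R·c = 1737.4 × 2.4189 ≈ 4203 km.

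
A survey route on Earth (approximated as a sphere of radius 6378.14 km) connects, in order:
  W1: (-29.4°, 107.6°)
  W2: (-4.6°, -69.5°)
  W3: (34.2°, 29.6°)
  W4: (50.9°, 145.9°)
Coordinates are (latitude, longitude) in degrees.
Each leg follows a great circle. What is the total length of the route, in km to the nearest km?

36085 km

Leg W1→W2: central angle 2.5462 rad, distance 16240.0 km.
Leg W2→W3: central angle 1.7472 rad, distance 11143.7 km.
Leg W3→W4: central angle 1.3642 rad, distance 8701.3 km.
Total: 16240.0 + 11143.7 + 8701.3 ≈ 36085 km.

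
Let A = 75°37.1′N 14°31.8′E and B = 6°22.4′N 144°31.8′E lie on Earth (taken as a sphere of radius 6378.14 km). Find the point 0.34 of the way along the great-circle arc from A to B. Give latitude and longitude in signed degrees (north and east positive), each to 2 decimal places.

65.41°, 120.85°

The central angle between A and B is δ = 1.6220 rad.
With f = 0.34, the slerp weights are sin((1−f)δ)/sin δ = 0.8786 and sin(fδ)/sin δ = 0.5246.
Weighted sum of the unit vectors: (0.8786)·(0.2404,0.0623,0.9687) + (0.5246)·(-0.8094,0.5767,0.1110) = (-0.2134, 0.3573, 0.9093).
Converting back: φ = atan2(z, √(x²+y²)) = 65.41°, λ = atan2(y, x) = 120.85°.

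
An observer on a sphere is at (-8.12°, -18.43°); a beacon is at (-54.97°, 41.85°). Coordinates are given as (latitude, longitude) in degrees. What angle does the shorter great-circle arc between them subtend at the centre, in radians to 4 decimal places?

1.1621 rad

Let φ₁ = -0.1417 rad, φ₂ = -0.9594 rad, and Δλ = 1.0521 rad.
cos c = sin φ₁ sin φ₂ + cos φ₁ cos φ₂ cos Δλ = (-0.1412)(-0.8189) + (0.9900)(0.5740)(0.4958) = 0.39738,
so c = arccos(0.39738) = 1.16214 rad.
So the angular separation is 1.1621 rad.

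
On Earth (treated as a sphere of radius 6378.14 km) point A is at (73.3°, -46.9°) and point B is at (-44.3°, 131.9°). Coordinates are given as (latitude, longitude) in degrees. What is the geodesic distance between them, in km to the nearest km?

16809 km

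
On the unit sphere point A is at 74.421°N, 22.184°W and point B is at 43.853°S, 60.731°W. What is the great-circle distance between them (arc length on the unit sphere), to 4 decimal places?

2.1128

With latitudes φ₁ = 74.421°, φ₂ = -43.853° and longitude difference Δλ = -38.547°:
cos c = sin φ₁ sin φ₂ + cos φ₁ cos φ₂ cos Δλ = (0.9633)(-0.6928) + (0.2686)(0.7211)(0.7821) = -0.51589,
so c = arccos(-0.51589) = 2.11284 rad.
On the unit sphere the arc length equals the central angle: 2.1128.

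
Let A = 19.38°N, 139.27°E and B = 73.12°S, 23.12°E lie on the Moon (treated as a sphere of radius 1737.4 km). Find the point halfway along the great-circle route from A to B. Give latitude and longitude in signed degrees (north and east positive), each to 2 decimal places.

Central angle δ = 2.0245 rad. Interpolating on the sphere with fraction f = 0.5:
P = [sin((1−f)δ)·A + sin(fδ)·B] / sin δ = 0.9434·A + 0.9434·B in Cartesian coordinates,
giving P = (-0.4225, 0.6883, -0.5897), i.e. latitude -36.14°, longitude 121.54°.

-36.14°, 121.54°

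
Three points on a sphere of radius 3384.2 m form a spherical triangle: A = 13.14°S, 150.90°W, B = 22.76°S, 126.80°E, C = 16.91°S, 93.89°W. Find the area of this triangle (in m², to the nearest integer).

7737994 m²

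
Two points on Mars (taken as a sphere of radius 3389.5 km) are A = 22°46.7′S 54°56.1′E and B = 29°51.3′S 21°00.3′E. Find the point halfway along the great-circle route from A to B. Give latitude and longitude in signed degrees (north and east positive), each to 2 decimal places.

-27.34°, 38.50°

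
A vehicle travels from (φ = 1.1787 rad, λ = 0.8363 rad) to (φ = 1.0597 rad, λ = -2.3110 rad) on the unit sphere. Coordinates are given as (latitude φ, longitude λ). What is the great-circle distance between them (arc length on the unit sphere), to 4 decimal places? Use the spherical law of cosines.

In radians: φ₁ = 1.1787, φ₂ = 1.0597, Δλ = 179.673° = 3.1359 rad.
cos c = sin φ₁ sin φ₂ + cos φ₁ cos φ₂ cos Δλ = (0.9241)(0.8722) + (0.3821)(0.4891)(-1.0000) = 0.61911,
so c = arccos(0.61911) = 0.90319 rad.
On the unit sphere the arc length equals the central angle: 0.9032.

0.9032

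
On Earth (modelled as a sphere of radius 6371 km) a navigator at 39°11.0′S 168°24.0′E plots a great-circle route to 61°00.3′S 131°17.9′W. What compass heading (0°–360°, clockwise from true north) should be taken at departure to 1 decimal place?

Δλ = 60.302° = 1.0525 rad.
y = sin Δλ · cos φ₂ = (0.8686)(0.4847) = 0.4211
x = cos φ₁ sin φ₂ − sin φ₁ cos φ₂ cos Δλ = (0.7751)(-0.8747) − (-0.6318)(0.4847)(0.4954) = -0.5262
θ = atan2(y, x) = 141.34°, so the bearing is 141.3°.

141.3°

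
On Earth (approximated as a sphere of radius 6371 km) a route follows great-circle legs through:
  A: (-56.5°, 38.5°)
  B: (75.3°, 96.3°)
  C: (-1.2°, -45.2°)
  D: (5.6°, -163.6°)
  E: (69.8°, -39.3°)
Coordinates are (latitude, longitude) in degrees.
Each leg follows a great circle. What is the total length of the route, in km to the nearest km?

50474 km

Leg A→B: central angle 2.3920 rad, distance 15239.3 km.
Leg B→C: central angle 1.7914 rad, distance 11412.9 km.
Leg C→D: central angle 2.0661 rad, distance 13163.1 km.
Leg D→E: central angle 1.6730 rad, distance 10659.0 km.
Total: 15239.3 + 11412.9 + 13163.1 + 10659.0 ≈ 50474 km.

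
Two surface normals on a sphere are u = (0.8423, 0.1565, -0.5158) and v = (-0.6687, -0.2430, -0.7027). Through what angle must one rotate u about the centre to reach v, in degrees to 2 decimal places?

103.82°

u·v = -0.2388; |u| = 1.0000, |v| = 1.0000.
cos θ = (u·v)/(|u||v|) = -0.2388, so θ = 103.82°.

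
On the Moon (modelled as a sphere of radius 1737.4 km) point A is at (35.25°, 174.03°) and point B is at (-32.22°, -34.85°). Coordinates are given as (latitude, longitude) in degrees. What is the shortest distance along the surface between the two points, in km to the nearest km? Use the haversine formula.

Let φ₁ = 0.6152 rad, φ₂ = -0.5623 rad, and Δλ = 2.6375 rad.
Haversine: a = sin²(Δφ/2) + cos φ₁ cos φ₂ sin²(Δλ/2) = 0.3084 + (0.8166)(0.8460)(0.9378) = 0.95634.
Central angle c = 2·arcsin(√a) = 2.72059 rad.
Distance = R·c = 1737.4 × 2.7206 ≈ 4727 km.

4727 km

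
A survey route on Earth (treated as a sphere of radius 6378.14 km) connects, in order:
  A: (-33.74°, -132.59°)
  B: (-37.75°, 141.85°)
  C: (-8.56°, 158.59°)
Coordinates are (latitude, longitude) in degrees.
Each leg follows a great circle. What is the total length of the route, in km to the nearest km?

Leg A→B: central angle 1.1691 rad, distance 7456.9 km.
Leg B→C: central angle 0.5737 rad, distance 3659.4 km.
Total: 7456.9 + 3659.4 ≈ 11116 km.

11116 km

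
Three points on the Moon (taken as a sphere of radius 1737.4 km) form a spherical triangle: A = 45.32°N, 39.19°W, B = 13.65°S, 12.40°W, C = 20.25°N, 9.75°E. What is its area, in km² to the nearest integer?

Side lengths (central angles): a = 0.7033, b = 0.8238, c = 1.1128 rad; semiperimeter s = 1.3200.
By l'Huilier's theorem, tan(E/4) = √[tan(s/2) tan((s−a)/2) tan((s−b)/2) tan((s−c)/2)], giving spherical excess E = 0.3220 rad.
Area = E·R² = 0.3220 × (1737.4)² ≈ 971910 km².

971910 km²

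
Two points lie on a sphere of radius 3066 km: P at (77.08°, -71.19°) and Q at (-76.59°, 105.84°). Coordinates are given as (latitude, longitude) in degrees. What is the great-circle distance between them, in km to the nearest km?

Let φ₁ = 1.3453 rad, φ₂ = -1.3367 rad, and Δλ = 3.0898 rad.
cos c = sin φ₁ sin φ₂ + cos φ₁ cos φ₂ cos Δλ = (0.9747)(-0.9727) + (0.2236)(0.2319)(-0.9987) = -0.99989,
so c = arccos(-0.99989) = 3.12702 rad.
Distance = R·c = 3066 × 3.1270 ≈ 9587 km.

9587 km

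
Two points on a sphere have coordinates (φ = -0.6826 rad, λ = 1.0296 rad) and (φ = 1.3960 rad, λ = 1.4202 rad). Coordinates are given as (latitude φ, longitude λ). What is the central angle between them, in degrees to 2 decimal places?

119.76°

In radians: φ₁ = -0.6826, φ₂ = 1.3960, Δλ = 22.380° = 0.3906 rad.
cos c = sin φ₁ sin φ₂ + cos φ₁ cos φ₂ cos Δλ = (-0.6308)(0.9848) + (0.7759)(0.1739)(0.9247) = -0.49642,
so c = arccos(-0.49642) = 2.09027 rad.
So the angular separation is 119.76°.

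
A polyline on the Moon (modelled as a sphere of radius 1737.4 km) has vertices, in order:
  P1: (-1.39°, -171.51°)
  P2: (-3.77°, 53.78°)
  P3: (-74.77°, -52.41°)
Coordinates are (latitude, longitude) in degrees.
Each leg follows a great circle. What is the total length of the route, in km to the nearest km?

Leg P1→P2: central angle 2.3465 rad, distance 4076.8 km.
Leg P2→P3: central angle 1.5804 rad, distance 2745.9 km.
Total: 4076.8 + 2745.9 ≈ 6823 km.

6823 km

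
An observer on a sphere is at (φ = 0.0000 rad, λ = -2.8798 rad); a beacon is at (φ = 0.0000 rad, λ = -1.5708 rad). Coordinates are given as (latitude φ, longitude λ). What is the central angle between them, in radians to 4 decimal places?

1.3090 rad

Let φ₁ = 0.0000 rad, φ₂ = 0.0000 rad, and Δλ = 1.3090 rad.
Haversine: a = sin²(Δφ/2) + cos φ₁ cos φ₂ sin²(Δλ/2) = 0.0000 + (1.0000)(1.0000)(0.3706) = 0.37059.
Central angle c = 2·arcsin(√a) = 1.30900 rad.
So the angular separation is 1.3090 rad.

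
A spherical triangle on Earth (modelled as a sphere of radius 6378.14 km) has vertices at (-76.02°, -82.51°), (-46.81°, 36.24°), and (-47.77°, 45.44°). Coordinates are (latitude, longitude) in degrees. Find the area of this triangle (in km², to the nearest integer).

Side lengths (central angles): a = 0.1101, b = 0.9038, c = 0.8919 rad; semiperimeter s = 0.9529.
By l'Huilier's theorem, tan(E/4) = √[tan(s/2) tan((s−a)/2) tan((s−b)/2) tan((s−c)/2)], giving spherical excess E = 0.0527 rad.
Area = E·R² = 0.0527 × (6378.14)² ≈ 2142521 km².

2142521 km²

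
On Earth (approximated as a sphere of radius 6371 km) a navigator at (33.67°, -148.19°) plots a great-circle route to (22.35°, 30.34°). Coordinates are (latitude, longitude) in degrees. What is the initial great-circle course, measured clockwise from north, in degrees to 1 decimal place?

With φ₁ = 0.5877, φ₂ = 0.3901, Δλ = 3.1159 rad, the forward-azimuth formula gives
θ = atan2( sin Δλ cos φ₂ , cos φ₁ sin φ₂ − sin φ₁ cos φ₂ cos Δλ ) = atan2(0.0237, 0.8291) = 1.64°.
So the initial bearing is 1.6°.

1.6°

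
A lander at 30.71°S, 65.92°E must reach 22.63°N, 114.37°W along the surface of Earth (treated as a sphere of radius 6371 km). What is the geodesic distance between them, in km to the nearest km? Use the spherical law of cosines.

In radians: φ₁ = -0.5360, φ₂ = 0.3950, Δλ = 179.710° = 3.1365 rad.
cos c = sin φ₁ sin φ₂ + cos φ₁ cos φ₂ cos Δλ = (-0.5107)(0.3848) + (0.8598)(0.9230)(-1.0000) = -0.99006,
so c = arccos(-0.99006) = 3.00050 rad.
Distance = R·c = 6371 × 3.0005 ≈ 19116 km.

19116 km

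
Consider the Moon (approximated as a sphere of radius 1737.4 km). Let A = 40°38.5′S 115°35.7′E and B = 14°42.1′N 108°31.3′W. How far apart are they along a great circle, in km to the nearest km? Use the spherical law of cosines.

4057 km

With latitudes φ₁ = -40.642°, φ₂ = 14.702° and longitude difference Δλ = 135.883°:
cos c = sin φ₁ sin φ₂ + cos φ₁ cos φ₂ cos Δλ = (-0.6513)(0.2538) + (0.7588)(0.9673)(-0.7179) = -0.69222,
so c = arccos(-0.69222) = 2.33536 rad.
Distance = R·c = 1737.4 × 2.3354 ≈ 4057 km.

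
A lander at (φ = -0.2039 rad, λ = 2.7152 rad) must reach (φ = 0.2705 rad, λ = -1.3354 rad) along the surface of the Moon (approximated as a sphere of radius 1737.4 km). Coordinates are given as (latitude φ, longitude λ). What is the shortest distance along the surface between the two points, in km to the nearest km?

3922 km

Let φ₁ = -0.2039 rad, φ₂ = 0.2705 rad, and Δλ = 2.2326 rad.
cos c = sin φ₁ sin φ₂ + cos φ₁ cos φ₂ cos Δλ = (-0.2025)(0.2672) + (0.9793)(0.9636)(-0.6145) = -0.63402,
so c = arccos(-0.63402) = 2.25754 rad.
Distance = R·c = 1737.4 × 2.2575 ≈ 3922 km.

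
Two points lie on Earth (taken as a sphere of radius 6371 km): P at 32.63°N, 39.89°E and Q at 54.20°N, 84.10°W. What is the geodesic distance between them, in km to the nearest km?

In radians: φ₁ = 0.5695, φ₂ = 0.9460, Δλ = -123.990° = -2.1640 rad.
cos c = sin φ₁ sin φ₂ + cos φ₁ cos φ₂ cos Δλ = (0.5392)(0.8111) + (0.8422)(0.5850)(-0.5590) = 0.16193,
so c = arccos(0.16193) = 1.40815 rad.
Distance = R·c = 6371 × 1.4082 ≈ 8971 km.

8971 km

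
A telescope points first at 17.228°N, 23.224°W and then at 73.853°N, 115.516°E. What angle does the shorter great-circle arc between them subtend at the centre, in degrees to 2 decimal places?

85.13°

In radians: φ₁ = 0.3007, φ₂ = 1.2890, Δλ = 138.740° = 2.4215 rad.
cos c = sin φ₁ sin φ₂ + cos φ₁ cos φ₂ cos Δλ = (0.2962)(0.9606) + (0.9551)(0.2781)(-0.7517) = 0.08481,
so c = arccos(0.08481) = 1.48588 rad.
So the angular separation is 85.13°.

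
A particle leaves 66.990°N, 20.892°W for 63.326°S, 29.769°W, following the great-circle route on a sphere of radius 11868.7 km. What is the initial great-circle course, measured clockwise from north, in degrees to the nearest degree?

185°

With φ₁ = 1.1692, φ₂ = -1.1052, Δλ = -0.1549 rad, the forward-azimuth formula gives
θ = atan2( sin Δλ cos φ₂ , cos φ₁ sin φ₂ − sin φ₁ cos φ₂ cos Δλ ) = atan2(-0.0693, -0.7575) = -174.78°.
Adding 360° brings this into [0°, 360°): 185°.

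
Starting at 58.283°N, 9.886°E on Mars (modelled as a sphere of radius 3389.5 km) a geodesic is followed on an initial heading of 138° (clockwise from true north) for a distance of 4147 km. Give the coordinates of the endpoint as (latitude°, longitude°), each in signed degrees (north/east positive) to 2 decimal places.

Angular distance δ = d/R = 4147/3389.5 = 1.22348 rad; initial bearing θ = 2.4086 rad.
sin φ₂ = sin φ₁ cos δ + cos φ₁ sin δ cos θ = (0.8507)(0.3404) + (0.5257)(0.9403)(-0.7431) = -0.0778, so φ₂ = -4.46°.
Δλ = atan2(sin θ sin δ cos φ₁, cos δ − sin φ₁ sin φ₂) = atan2(0.3308, 0.4066) = 39.131°.
λ₂ = 9.886° + 39.131° = 49.02°.

-4.46°, 49.02°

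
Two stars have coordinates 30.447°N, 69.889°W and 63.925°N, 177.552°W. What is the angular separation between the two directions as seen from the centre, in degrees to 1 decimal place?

Let φ₁ = 0.5314 rad, φ₂ = 1.1157 rad, and Δλ = -1.8791 rad.
Haversine: a = sin²(Δφ/2) + cos φ₁ cos φ₂ sin²(Δλ/2) = 0.0830 + (0.8621)(0.4395)(0.6517) = 0.32991.
Central angle c = 2·arcsin(√a) = 1.22368 rad.
So the angular separation is 70.1°.

70.1°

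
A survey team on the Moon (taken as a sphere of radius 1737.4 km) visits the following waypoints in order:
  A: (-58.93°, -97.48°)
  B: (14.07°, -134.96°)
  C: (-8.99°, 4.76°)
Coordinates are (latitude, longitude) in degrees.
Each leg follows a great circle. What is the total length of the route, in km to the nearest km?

6652 km

Leg A→B: central angle 1.3806 rad, distance 2398.7 km.
Leg B→C: central angle 2.4479 rad, distance 4253.0 km.
Total: 2398.7 + 4253.0 ≈ 6652 km.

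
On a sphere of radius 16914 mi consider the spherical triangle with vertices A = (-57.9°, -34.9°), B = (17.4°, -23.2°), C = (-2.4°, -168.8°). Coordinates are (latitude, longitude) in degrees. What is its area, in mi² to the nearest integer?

787680718 mi²

Side lengths (central angles): a = 2.4967, b = 1.9099, c = 1.3251 rad; semiperimeter s = 2.8659.
By l'Huilier's theorem, tan(E/4) = √[tan(s/2) tan((s−a)/2) tan((s−b)/2) tan((s−c)/2)], giving spherical excess E = 2.7533 rad.
Area = E·R² = 2.7533 × (16914)² ≈ 787680718 mi².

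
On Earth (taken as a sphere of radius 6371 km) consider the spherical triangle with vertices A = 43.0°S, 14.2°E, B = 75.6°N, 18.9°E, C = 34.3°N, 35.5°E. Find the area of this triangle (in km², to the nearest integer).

13618621 km²

Side lengths (central angles): a = 0.7337, b = 1.3913, c = 2.0707 rad; semiperimeter s = 2.0978.
By l'Huilier's theorem, tan(E/4) = √[tan(s/2) tan((s−a)/2) tan((s−b)/2) tan((s−c)/2)], giving spherical excess E = 0.3355 rad.
Area = E·R² = 0.3355 × (6371)² ≈ 13618621 km².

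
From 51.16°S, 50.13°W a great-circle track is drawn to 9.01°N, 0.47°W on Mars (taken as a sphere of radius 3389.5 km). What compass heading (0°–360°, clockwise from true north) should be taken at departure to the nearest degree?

With φ₁ = -0.8929, φ₂ = 0.1573, Δλ = 0.8667 rad, the forward-azimuth formula gives
θ = atan2( sin Δλ cos φ₂ , cos φ₁ sin φ₂ − sin φ₁ cos φ₂ cos Δλ ) = atan2(0.7528, 0.5962) = 51.62°.
So the initial bearing is 52°.

52°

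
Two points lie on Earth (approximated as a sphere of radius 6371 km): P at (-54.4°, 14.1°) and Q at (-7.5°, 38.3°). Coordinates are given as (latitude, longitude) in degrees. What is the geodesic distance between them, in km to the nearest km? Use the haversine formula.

In radians: φ₁ = -0.9495, φ₂ = -0.1309, Δλ = 24.200° = 0.4224 rad.
Haversine: a = sin²(Δφ/2) + cos φ₁ cos φ₂ sin²(Δλ/2) = 0.1584 + (0.5821)(0.9914)(0.0439) = 0.18372.
Central angle c = 2·arcsin(√a) = 0.88595 rad.
Distance = R·c = 6371 × 0.8859 ≈ 5644 km.

5644 km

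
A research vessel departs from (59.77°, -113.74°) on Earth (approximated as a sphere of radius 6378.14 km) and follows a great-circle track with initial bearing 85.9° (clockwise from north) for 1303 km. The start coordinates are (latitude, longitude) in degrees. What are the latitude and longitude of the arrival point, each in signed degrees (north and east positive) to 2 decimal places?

58.58°, -90.90°

Angular distance δ = d/R = 1303/6378.14 = 0.20429 rad; initial bearing θ = 1.4992 rad.
sin φ₂ = sin φ₁ cos δ + cos φ₁ sin δ cos θ = (0.8640)(0.9792) + (0.5035)(0.2029)(0.0715) = 0.8533, so φ₂ = 58.58°.
Δλ = atan2(sin θ sin δ cos φ₁, cos δ − sin φ₁ sin φ₂) = atan2(0.1019, 0.2419) = 22.839°.
λ₂ = -113.740° + 22.839° = -90.90°.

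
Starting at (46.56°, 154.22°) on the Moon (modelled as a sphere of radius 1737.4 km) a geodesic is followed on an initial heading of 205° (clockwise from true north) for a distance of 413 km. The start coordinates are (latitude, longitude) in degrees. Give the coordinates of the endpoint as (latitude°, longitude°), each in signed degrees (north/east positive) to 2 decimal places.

33.98°, 147.33°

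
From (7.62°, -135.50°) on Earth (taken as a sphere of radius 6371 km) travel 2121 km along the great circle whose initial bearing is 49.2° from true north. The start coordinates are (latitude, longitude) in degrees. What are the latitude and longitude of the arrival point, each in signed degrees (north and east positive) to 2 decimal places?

19.69°, -120.27°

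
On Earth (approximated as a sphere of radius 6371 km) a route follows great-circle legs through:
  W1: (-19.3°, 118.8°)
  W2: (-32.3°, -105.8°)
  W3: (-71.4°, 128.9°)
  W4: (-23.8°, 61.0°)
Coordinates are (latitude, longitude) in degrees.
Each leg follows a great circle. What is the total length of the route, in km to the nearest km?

27023 km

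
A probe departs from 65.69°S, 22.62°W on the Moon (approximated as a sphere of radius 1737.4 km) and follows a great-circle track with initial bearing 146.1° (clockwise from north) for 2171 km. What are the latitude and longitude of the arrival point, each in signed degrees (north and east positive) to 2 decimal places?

Angular distance δ = d/R = 2171/1737.4 = 1.24957 rad; initial bearing θ = 2.5499 rad.
sin φ₂ = sin φ₁ cos δ + cos φ₁ sin δ cos θ = (-0.9113)(0.3157) + (0.4117)(0.9488)(-0.8300) = -0.6120, so φ₂ = -37.73°.
Δλ = atan2(sin θ sin δ cos φ₁, cos δ − sin φ₁ sin φ₂) = atan2(0.2179, -0.2420) = 138.000°.
λ₂ = -22.620° + 138.000° = 115.38°.

-37.73°, 115.38°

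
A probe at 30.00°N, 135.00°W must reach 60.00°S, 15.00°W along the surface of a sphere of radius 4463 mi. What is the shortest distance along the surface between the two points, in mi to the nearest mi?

10166 mi

Let φ₁ = 0.5236 rad, φ₂ = -1.0472 rad, and Δλ = 2.0944 rad.
cos c = sin φ₁ sin φ₂ + cos φ₁ cos φ₂ cos Δλ = (0.5000)(-0.8660) + (0.8660)(0.5000)(-0.5000) = -0.64952,
so c = arccos(-0.64952) = 2.27775 rad.
Distance = R·c = 4463 × 2.2777 ≈ 10166 mi.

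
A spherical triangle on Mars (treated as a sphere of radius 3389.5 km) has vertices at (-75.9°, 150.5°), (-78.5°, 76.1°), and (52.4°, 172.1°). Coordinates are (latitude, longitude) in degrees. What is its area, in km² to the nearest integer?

Side lengths (central angles): a = 2.4801, b = 2.2526, c = 0.2712 rad; semiperimeter s = 2.5020.
By l'Huilier's theorem, tan(E/4) = √[tan(s/2) tan((s−a)/2) tan((s−b)/2) tan((s−c)/2)], giving spherical excess E = 0.3662 rad.
Area = E·R² = 0.3662 × (3389.5)² ≈ 4207735 km².

4207735 km²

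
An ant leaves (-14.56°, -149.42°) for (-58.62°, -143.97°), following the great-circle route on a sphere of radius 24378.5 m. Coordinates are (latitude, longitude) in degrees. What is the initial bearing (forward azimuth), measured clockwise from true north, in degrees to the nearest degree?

Δλ = 5.450° = 0.0951 rad.
y = sin Δλ · cos φ₂ = (0.0950)(0.5207) = 0.0495
x = cos φ₁ sin φ₂ − sin φ₁ cos φ₂ cos Δλ = (0.9679)(-0.8537) − (-0.2514)(0.5207)(0.9955) = -0.6960
θ = atan2(y, x) = 175.94°, so the bearing is 176°.

176°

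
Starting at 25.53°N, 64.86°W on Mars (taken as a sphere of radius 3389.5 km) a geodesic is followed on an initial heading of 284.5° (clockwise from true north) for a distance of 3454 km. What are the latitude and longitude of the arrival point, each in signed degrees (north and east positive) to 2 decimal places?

24.73°, -130.05°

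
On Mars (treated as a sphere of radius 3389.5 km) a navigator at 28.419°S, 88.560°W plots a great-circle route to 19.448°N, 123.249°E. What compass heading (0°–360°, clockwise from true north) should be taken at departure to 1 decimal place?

259.9°

With φ₁ = -0.4960, φ₂ = 0.3394, Δλ = -2.5864 rad, the forward-azimuth formula gives
θ = atan2( sin Δλ cos φ₂ , cos φ₁ sin φ₂ − sin φ₁ cos φ₂ cos Δλ ) = atan2(-0.4970, -0.0885) = -100.10°.
Adding 360° brings this into [0°, 360°): 259.9°.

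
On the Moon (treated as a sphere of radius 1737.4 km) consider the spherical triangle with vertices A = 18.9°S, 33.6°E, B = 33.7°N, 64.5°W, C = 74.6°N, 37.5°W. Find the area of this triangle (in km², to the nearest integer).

Side lengths (central angles): a = 0.7499, b = 1.8038, c = 1.8657 rad; semiperimeter s = 2.2097.
By l'Huilier's theorem, tan(E/4) = √[tan(s/2) tan((s−a)/2) tan((s−b)/2) tan((s−c)/2)], giving spherical excess E = 0.9881 rad.
Area = E·R² = 0.9881 × (1737.4)² ≈ 2982784 km².

2982784 km²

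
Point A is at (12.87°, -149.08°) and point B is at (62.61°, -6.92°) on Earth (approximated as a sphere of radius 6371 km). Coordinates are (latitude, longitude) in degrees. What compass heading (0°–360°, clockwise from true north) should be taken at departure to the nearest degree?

17°

With φ₁ = 0.2246, φ₂ = 1.0928, Δλ = 2.4812 rad, the forward-azimuth formula gives
θ = atan2( sin Δλ cos φ₂ , cos φ₁ sin φ₂ − sin φ₁ cos φ₂ cos Δλ ) = atan2(0.2822, 0.9465) = 16.60°.
So the initial bearing is 17°.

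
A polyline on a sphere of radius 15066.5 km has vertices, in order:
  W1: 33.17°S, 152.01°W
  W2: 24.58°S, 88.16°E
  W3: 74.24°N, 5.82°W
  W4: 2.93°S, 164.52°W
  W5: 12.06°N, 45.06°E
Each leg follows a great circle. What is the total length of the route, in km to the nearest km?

123659 km

Leg W1→W2: central angle 1.7224 rad, distance 25951.1 km.
Leg W2→W3: central angle 2.0015 rad, distance 30154.9 km.
Leg W3→W4: central angle 1.8775 rad, distance 28287.4 km.
Leg W4→W5: central angle 2.6061 rad, distance 39265.5 km.
Total: 25951.1 + 30154.9 + 28287.4 + 39265.5 ≈ 123659 km.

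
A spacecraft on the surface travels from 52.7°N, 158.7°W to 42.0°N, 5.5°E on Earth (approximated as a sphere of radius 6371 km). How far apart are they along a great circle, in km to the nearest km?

9376 km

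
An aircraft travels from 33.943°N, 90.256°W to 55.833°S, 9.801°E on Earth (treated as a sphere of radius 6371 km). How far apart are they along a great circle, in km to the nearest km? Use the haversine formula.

Let φ₁ = 0.5924 rad, φ₂ = -0.9745 rad, and Δλ = 1.7463 rad.
Haversine: a = sin²(Δφ/2) + cos φ₁ cos φ₂ sin²(Δλ/2) = 0.4980 + (0.8296)(0.5616)(0.5873) = 0.77168.
Central angle c = 2·arcsin(√a) = 2.14523 rad.
Distance = R·c = 6371 × 2.1452 ≈ 13667 km.

13667 km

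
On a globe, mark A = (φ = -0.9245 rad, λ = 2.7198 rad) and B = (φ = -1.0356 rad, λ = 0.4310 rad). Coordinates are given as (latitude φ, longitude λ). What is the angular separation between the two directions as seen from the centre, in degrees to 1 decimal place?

61.0°

With latitudes φ₁ = -52.970°, φ₂ = -59.336° and longitude difference Δλ = -131.139°:
Haversine: a = sin²(Δφ/2) + cos φ₁ cos φ₂ sin²(Δλ/2) = 0.0031 + (0.6022)(0.5100)(0.8289) = 0.25769.
Central angle c = 2·arcsin(√a) = 1.06486 rad.
So the angular separation is 61.0°.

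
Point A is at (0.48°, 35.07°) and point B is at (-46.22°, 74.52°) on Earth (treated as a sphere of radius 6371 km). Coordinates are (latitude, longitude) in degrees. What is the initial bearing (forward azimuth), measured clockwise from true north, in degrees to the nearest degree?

149°

With φ₁ = 0.0084, φ₂ = -0.8067, Δλ = 0.6885 rad, the forward-azimuth formula gives
θ = atan2( sin Δλ cos φ₂ , cos φ₁ sin φ₂ − sin φ₁ cos φ₂ cos Δλ ) = atan2(0.4396, -0.7265) = 148.82°.
So the initial bearing is 149°.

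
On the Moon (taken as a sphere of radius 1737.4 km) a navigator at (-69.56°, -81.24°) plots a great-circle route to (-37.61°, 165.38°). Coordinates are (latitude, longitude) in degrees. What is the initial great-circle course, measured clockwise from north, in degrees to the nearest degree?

235°

With φ₁ = -1.2141, φ₂ = -0.6564, Δλ = -1.9789 rad, the forward-azimuth formula gives
θ = atan2( sin Δλ cos φ₂ , cos φ₁ sin φ₂ − sin φ₁ cos φ₂ cos Δλ ) = atan2(-0.7271, -0.5077) = -124.92°.
Adding 360° brings this into [0°, 360°): 235°.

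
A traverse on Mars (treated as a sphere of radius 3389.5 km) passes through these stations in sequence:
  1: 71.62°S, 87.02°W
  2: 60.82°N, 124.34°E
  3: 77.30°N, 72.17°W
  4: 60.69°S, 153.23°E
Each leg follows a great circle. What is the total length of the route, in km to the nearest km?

21478 km

Leg 1→2: central angle 2.8572 rad, distance 9684.4 km.
Leg 2→3: central angle 0.7243 rad, distance 2455.0 km.
Leg 3→4: central angle 2.7550 rad, distance 9338.2 km.
Total: 9684.4 + 2455.0 + 9338.2 ≈ 21478 km.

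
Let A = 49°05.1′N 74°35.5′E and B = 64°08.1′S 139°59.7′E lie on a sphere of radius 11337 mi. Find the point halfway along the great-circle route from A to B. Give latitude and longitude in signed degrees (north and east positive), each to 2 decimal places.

Central angle δ = 2.1665 rad. Interpolating on the sphere with fraction f = 0.5:
P = [sin((1−f)δ)·A + sin(fδ)·B] / sin δ = 1.0673·A + 1.0673·B in Cartesian coordinates,
giving P = (-0.1709, 0.9732, -0.1538), i.e. latitude -8.85°, longitude 99.96°.

-8.85°, 99.96°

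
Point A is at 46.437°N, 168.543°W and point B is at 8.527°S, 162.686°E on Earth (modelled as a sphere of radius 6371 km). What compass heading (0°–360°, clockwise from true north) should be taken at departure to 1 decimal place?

213.1°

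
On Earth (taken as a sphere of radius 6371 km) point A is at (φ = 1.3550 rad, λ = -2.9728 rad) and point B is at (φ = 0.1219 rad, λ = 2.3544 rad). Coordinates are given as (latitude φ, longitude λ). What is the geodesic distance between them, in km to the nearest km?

Let φ₁ = 1.3550 rad, φ₂ = 0.1219 rad, and Δλ = -0.9560 rad.
cos c = sin φ₁ sin φ₂ + cos φ₁ cos φ₂ cos Δλ = (0.9768)(0.1216) + (0.2141)(0.9926)(0.5768) = 0.24137,
so c = arccos(0.24137) = 1.32702 rad.
Distance = R·c = 6371 × 1.3270 ≈ 8454 km.

8454 km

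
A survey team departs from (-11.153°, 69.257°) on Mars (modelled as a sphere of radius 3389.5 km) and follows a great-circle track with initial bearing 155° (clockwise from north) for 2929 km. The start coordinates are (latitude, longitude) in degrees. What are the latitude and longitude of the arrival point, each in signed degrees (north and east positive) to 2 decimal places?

-53.31°, 101.80°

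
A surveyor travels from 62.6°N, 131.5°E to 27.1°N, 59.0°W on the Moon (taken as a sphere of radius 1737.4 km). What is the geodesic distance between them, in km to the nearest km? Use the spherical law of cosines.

With latitudes φ₁ = 62.600°, φ₂ = 27.100° and longitude difference Δλ = 169.500°:
cos c = sin φ₁ sin φ₂ + cos φ₁ cos φ₂ cos Δλ = (0.8878)(0.4555) + (0.4602)(0.8902)(-0.9833) = 0.00162,
so c = arccos(0.00162) = 1.56917 rad.
Distance = R·c = 1737.4 × 1.5692 ≈ 2726 km.

2726 km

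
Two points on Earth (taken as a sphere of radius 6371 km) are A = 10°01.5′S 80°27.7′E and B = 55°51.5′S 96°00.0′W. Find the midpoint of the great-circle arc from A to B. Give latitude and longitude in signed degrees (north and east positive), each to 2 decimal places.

-66.96°, 75.80°

Central angle δ = 1.9906 rad. Interpolating on the sphere with fraction f = 0.5:
P = [sin((1−f)δ)·A + sin(fδ)·B] / sin δ = 0.9187·A + 0.9187·B in Cartesian coordinates,
giving P = (0.0960, 0.3794, -0.9203), i.e. latitude -66.96°, longitude 75.80°.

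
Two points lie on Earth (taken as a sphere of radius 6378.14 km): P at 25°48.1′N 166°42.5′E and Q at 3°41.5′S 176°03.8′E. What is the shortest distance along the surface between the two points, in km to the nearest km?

With latitudes φ₁ = 25.802°, φ₂ = -3.692° and longitude difference Δλ = 9.355°:
Haversine: a = sin²(Δφ/2) + cos φ₁ cos φ₂ sin²(Δλ/2) = 0.0648 + (0.9003)(0.9979)(0.0066) = 0.07077.
Central angle c = 2·arcsin(√a) = 0.53853 rad.
Distance = R·c = 6378.14 × 0.5385 ≈ 3435 km.

3435 km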